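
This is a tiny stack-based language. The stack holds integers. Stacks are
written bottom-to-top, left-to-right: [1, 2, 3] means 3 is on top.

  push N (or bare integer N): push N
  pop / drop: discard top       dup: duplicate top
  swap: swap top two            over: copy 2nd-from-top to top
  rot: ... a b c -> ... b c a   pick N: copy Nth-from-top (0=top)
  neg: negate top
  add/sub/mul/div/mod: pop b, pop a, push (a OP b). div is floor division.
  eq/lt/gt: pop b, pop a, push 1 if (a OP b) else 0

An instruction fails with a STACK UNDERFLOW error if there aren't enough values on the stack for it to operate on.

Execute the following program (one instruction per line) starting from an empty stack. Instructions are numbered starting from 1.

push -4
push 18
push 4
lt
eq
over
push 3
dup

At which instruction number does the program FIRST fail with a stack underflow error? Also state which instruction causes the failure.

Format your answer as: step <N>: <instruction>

Answer: step 6: over

Derivation:
Step 1 ('push -4'): stack = [-4], depth = 1
Step 2 ('push 18'): stack = [-4, 18], depth = 2
Step 3 ('push 4'): stack = [-4, 18, 4], depth = 3
Step 4 ('lt'): stack = [-4, 0], depth = 2
Step 5 ('eq'): stack = [0], depth = 1
Step 6 ('over'): needs 2 value(s) but depth is 1 — STACK UNDERFLOW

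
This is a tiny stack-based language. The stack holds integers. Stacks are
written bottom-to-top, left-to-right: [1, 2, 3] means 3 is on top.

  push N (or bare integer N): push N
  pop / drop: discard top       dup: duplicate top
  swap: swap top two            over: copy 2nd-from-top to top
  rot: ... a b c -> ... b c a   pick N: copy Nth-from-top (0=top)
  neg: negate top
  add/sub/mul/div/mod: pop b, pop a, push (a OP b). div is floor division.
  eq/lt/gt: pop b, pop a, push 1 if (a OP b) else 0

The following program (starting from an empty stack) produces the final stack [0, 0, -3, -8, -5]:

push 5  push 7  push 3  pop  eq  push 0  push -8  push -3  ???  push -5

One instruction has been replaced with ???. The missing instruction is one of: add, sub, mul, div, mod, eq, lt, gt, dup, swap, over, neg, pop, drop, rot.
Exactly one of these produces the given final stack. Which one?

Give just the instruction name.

Answer: swap

Derivation:
Stack before ???: [0, 0, -8, -3]
Stack after ???:  [0, 0, -3, -8]
The instruction that transforms [0, 0, -8, -3] -> [0, 0, -3, -8] is: swap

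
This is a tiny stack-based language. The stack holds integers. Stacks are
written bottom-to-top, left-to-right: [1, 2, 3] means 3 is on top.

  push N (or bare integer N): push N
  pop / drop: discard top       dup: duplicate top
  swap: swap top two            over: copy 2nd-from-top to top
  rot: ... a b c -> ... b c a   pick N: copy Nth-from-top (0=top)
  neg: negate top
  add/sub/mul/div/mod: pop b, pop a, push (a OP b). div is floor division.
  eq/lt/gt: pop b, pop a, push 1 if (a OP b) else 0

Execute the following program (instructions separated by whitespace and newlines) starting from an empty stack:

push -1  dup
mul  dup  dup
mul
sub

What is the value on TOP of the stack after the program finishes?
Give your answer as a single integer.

After 'push -1': [-1]
After 'dup': [-1, -1]
After 'mul': [1]
After 'dup': [1, 1]
After 'dup': [1, 1, 1]
After 'mul': [1, 1]
After 'sub': [0]

Answer: 0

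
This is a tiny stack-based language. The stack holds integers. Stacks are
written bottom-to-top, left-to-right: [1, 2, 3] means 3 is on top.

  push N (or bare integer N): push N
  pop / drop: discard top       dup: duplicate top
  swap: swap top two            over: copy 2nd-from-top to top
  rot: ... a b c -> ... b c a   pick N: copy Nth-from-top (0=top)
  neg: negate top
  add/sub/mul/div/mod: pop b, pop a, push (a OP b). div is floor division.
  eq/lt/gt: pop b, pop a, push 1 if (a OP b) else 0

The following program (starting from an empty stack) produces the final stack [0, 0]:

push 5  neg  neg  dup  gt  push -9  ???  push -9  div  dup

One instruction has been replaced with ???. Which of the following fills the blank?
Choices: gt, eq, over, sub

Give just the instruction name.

Answer: eq

Derivation:
Stack before ???: [0, -9]
Stack after ???:  [0]
Checking each choice:
  gt: produces [-1, -1]
  eq: MATCH
  over: produces [0, -9, 0, 0]
  sub: produces [-1, -1]


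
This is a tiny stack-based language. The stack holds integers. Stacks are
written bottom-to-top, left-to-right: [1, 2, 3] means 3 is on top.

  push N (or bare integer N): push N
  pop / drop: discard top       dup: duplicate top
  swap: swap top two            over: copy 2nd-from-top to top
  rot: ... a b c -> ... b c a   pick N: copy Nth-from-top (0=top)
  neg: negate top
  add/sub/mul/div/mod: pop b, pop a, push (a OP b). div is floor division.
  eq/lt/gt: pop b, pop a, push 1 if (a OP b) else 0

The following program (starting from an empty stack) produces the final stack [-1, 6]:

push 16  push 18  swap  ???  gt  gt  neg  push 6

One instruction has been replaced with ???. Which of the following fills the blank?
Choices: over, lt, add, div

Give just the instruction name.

Answer: over

Derivation:
Stack before ???: [18, 16]
Stack after ???:  [18, 16, 18]
Checking each choice:
  over: MATCH
  lt: stack underflow (need 2, have 1)
  add: stack underflow (need 2, have 1)
  div: stack underflow (need 2, have 1)


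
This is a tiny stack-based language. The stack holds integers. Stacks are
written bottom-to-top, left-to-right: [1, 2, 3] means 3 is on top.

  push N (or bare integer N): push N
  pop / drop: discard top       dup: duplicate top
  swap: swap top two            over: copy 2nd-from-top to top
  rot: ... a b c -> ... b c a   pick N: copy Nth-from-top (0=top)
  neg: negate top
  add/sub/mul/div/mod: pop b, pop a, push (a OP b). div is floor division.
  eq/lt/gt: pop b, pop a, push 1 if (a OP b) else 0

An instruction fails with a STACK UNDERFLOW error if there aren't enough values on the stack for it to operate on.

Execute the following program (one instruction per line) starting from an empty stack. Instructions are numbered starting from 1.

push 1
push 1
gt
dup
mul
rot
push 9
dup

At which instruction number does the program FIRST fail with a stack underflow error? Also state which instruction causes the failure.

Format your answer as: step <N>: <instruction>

Answer: step 6: rot

Derivation:
Step 1 ('push 1'): stack = [1], depth = 1
Step 2 ('push 1'): stack = [1, 1], depth = 2
Step 3 ('gt'): stack = [0], depth = 1
Step 4 ('dup'): stack = [0, 0], depth = 2
Step 5 ('mul'): stack = [0], depth = 1
Step 6 ('rot'): needs 3 value(s) but depth is 1 — STACK UNDERFLOW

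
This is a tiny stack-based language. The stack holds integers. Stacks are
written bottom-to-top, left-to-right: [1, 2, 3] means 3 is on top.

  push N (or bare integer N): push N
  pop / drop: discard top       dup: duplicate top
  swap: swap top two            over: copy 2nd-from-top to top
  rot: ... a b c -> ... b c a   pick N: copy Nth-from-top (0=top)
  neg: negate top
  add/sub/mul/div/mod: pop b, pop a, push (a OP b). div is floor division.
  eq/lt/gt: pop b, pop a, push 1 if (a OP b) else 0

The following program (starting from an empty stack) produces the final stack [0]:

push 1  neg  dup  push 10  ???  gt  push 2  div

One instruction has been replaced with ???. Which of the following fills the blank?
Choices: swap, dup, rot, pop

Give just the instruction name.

Stack before ???: [-1, -1, 10]
Stack after ???:  [-1, -1]
Checking each choice:
  swap: produces [-1, 0]
  dup: produces [-1, -1, 0]
  rot: produces [-1, 0]
  pop: MATCH


Answer: pop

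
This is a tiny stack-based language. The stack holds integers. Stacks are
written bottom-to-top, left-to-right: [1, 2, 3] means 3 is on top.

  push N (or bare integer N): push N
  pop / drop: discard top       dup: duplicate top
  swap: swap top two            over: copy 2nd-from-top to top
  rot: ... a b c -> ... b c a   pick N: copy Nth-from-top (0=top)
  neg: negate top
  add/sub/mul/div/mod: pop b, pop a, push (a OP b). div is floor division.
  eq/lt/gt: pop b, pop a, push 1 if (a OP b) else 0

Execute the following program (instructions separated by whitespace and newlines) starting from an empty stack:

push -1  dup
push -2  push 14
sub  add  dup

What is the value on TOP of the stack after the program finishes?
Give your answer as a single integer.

After 'push -1': [-1]
After 'dup': [-1, -1]
After 'push -2': [-1, -1, -2]
After 'push 14': [-1, -1, -2, 14]
After 'sub': [-1, -1, -16]
After 'add': [-1, -17]
After 'dup': [-1, -17, -17]

Answer: -17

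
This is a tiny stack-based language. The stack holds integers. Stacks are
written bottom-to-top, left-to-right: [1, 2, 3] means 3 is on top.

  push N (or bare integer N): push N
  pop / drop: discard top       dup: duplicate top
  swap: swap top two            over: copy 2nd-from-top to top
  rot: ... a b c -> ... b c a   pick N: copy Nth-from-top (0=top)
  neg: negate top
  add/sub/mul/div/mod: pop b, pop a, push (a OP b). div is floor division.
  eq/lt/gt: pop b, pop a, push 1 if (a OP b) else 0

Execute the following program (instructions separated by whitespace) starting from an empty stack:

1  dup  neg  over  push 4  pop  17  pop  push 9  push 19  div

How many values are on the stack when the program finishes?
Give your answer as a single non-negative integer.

After 'push 1': stack = [1] (depth 1)
After 'dup': stack = [1, 1] (depth 2)
After 'neg': stack = [1, -1] (depth 2)
After 'over': stack = [1, -1, 1] (depth 3)
After 'push 4': stack = [1, -1, 1, 4] (depth 4)
After 'pop': stack = [1, -1, 1] (depth 3)
After 'push 17': stack = [1, -1, 1, 17] (depth 4)
After 'pop': stack = [1, -1, 1] (depth 3)
After 'push 9': stack = [1, -1, 1, 9] (depth 4)
After 'push 19': stack = [1, -1, 1, 9, 19] (depth 5)
After 'div': stack = [1, -1, 1, 0] (depth 4)

Answer: 4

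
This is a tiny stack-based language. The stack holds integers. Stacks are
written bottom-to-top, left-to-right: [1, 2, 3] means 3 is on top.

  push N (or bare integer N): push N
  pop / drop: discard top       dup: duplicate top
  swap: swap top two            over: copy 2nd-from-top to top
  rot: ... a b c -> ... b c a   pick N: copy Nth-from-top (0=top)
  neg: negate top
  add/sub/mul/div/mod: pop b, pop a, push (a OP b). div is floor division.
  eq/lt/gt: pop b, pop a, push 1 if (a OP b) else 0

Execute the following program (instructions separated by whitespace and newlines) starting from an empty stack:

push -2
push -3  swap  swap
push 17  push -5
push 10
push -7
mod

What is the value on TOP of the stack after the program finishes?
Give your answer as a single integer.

After 'push -2': [-2]
After 'push -3': [-2, -3]
After 'swap': [-3, -2]
After 'swap': [-2, -3]
After 'push 17': [-2, -3, 17]
After 'push -5': [-2, -3, 17, -5]
After 'push 10': [-2, -3, 17, -5, 10]
After 'push -7': [-2, -3, 17, -5, 10, -7]
After 'mod': [-2, -3, 17, -5, -4]

Answer: -4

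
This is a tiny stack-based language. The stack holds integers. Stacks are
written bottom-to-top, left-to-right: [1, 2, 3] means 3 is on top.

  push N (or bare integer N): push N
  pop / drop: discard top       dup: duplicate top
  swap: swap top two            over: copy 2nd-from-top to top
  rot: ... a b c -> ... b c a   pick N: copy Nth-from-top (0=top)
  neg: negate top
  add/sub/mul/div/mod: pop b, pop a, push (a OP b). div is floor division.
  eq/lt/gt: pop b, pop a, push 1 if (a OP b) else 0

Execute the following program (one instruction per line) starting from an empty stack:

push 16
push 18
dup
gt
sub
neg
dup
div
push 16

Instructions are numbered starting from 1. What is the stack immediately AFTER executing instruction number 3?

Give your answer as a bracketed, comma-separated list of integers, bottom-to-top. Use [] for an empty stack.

Step 1 ('push 16'): [16]
Step 2 ('push 18'): [16, 18]
Step 3 ('dup'): [16, 18, 18]

Answer: [16, 18, 18]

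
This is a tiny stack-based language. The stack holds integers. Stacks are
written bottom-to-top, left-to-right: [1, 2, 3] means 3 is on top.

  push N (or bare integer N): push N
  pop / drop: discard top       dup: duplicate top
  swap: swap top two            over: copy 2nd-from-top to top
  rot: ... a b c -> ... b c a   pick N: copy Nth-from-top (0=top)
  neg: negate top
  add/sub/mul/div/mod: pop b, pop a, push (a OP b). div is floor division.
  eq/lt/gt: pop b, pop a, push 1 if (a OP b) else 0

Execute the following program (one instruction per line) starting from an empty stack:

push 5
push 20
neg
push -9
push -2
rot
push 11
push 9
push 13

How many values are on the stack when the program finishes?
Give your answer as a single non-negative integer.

After 'push 5': stack = [5] (depth 1)
After 'push 20': stack = [5, 20] (depth 2)
After 'neg': stack = [5, -20] (depth 2)
After 'push -9': stack = [5, -20, -9] (depth 3)
After 'push -2': stack = [5, -20, -9, -2] (depth 4)
After 'rot': stack = [5, -9, -2, -20] (depth 4)
After 'push 11': stack = [5, -9, -2, -20, 11] (depth 5)
After 'push 9': stack = [5, -9, -2, -20, 11, 9] (depth 6)
After 'push 13': stack = [5, -9, -2, -20, 11, 9, 13] (depth 7)

Answer: 7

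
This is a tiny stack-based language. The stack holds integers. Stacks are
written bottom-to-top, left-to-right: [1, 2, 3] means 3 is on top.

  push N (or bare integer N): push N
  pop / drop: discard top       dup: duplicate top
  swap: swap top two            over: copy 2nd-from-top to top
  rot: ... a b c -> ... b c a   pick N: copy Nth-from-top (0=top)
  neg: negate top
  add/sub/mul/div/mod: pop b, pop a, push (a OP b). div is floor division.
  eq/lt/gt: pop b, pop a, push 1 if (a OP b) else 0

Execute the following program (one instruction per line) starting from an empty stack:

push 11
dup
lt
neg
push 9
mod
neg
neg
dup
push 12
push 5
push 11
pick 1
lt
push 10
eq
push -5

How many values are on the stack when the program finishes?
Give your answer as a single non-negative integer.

Answer: 6

Derivation:
After 'push 11': stack = [11] (depth 1)
After 'dup': stack = [11, 11] (depth 2)
After 'lt': stack = [0] (depth 1)
After 'neg': stack = [0] (depth 1)
After 'push 9': stack = [0, 9] (depth 2)
After 'mod': stack = [0] (depth 1)
After 'neg': stack = [0] (depth 1)
After 'neg': stack = [0] (depth 1)
After 'dup': stack = [0, 0] (depth 2)
After 'push 12': stack = [0, 0, 12] (depth 3)
After 'push 5': stack = [0, 0, 12, 5] (depth 4)
After 'push 11': stack = [0, 0, 12, 5, 11] (depth 5)
After 'pick 1': stack = [0, 0, 12, 5, 11, 5] (depth 6)
After 'lt': stack = [0, 0, 12, 5, 0] (depth 5)
After 'push 10': stack = [0, 0, 12, 5, 0, 10] (depth 6)
After 'eq': stack = [0, 0, 12, 5, 0] (depth 5)
After 'push -5': stack = [0, 0, 12, 5, 0, -5] (depth 6)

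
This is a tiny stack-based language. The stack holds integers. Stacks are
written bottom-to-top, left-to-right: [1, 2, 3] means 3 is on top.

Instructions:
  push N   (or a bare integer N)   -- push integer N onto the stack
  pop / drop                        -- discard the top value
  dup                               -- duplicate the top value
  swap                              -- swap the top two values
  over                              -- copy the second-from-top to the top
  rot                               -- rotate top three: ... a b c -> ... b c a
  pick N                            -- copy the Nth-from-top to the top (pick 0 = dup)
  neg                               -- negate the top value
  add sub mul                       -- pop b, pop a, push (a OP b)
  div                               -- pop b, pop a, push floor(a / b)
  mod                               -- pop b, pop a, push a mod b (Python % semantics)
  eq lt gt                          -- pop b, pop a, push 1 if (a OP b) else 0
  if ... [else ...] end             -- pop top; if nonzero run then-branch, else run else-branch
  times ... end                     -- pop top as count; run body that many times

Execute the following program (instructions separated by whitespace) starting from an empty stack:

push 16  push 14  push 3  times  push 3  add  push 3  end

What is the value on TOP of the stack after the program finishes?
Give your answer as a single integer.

Answer: 3

Derivation:
After 'push 16': [16]
After 'push 14': [16, 14]
After 'push 3': [16, 14, 3]
After 'times': [16, 14]
After 'push 3': [16, 14, 3]
After 'add': [16, 17]
After 'push 3': [16, 17, 3]
After 'push 3': [16, 17, 3, 3]
After 'add': [16, 17, 6]
After 'push 3': [16, 17, 6, 3]
After 'push 3': [16, 17, 6, 3, 3]
After 'add': [16, 17, 6, 6]
After 'push 3': [16, 17, 6, 6, 3]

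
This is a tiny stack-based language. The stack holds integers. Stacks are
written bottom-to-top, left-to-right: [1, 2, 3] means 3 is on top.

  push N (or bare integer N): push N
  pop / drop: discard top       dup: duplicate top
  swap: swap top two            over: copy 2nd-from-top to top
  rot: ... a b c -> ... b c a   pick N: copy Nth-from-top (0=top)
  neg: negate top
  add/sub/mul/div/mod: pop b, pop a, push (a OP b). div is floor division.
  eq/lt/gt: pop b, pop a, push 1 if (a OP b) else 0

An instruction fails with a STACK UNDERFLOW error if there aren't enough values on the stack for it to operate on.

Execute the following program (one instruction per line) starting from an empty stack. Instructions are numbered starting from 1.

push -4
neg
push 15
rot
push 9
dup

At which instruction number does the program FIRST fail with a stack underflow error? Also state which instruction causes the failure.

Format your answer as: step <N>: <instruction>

Step 1 ('push -4'): stack = [-4], depth = 1
Step 2 ('neg'): stack = [4], depth = 1
Step 3 ('push 15'): stack = [4, 15], depth = 2
Step 4 ('rot'): needs 3 value(s) but depth is 2 — STACK UNDERFLOW

Answer: step 4: rot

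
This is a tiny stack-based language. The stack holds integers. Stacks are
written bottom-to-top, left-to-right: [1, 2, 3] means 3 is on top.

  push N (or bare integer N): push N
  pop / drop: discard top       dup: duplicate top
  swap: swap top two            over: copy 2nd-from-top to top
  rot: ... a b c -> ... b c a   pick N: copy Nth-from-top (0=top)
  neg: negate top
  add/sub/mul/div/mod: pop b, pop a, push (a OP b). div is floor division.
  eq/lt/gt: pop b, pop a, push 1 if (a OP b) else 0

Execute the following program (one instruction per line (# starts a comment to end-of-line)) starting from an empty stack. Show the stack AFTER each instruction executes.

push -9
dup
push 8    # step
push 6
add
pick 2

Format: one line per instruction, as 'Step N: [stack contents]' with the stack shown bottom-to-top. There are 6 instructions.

Step 1: [-9]
Step 2: [-9, -9]
Step 3: [-9, -9, 8]
Step 4: [-9, -9, 8, 6]
Step 5: [-9, -9, 14]
Step 6: [-9, -9, 14, -9]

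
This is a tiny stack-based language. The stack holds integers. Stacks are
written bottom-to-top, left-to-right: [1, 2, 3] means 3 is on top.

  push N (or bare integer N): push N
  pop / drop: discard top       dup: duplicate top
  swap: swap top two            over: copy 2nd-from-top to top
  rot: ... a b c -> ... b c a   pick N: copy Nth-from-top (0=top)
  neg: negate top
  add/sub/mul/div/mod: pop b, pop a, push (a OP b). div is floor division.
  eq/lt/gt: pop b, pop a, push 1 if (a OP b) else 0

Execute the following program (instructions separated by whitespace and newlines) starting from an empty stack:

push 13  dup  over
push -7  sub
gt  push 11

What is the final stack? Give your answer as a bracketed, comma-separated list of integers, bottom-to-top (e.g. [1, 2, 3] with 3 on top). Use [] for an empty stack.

Answer: [13, 0, 11]

Derivation:
After 'push 13': [13]
After 'dup': [13, 13]
After 'over': [13, 13, 13]
After 'push -7': [13, 13, 13, -7]
After 'sub': [13, 13, 20]
After 'gt': [13, 0]
After 'push 11': [13, 0, 11]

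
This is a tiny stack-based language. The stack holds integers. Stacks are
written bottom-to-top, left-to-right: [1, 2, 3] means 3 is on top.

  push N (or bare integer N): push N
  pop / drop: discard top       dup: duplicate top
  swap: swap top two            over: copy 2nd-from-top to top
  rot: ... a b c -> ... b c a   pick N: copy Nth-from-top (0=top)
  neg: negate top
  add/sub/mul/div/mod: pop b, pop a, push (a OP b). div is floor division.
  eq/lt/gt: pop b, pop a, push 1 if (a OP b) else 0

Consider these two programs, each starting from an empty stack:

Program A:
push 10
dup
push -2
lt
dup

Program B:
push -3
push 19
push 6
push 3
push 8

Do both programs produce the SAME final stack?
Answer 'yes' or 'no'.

Program A trace:
  After 'push 10': [10]
  After 'dup': [10, 10]
  After 'push -2': [10, 10, -2]
  After 'lt': [10, 0]
  After 'dup': [10, 0, 0]
Program A final stack: [10, 0, 0]

Program B trace:
  After 'push -3': [-3]
  After 'push 19': [-3, 19]
  After 'push 6': [-3, 19, 6]
  After 'push 3': [-3, 19, 6, 3]
  After 'push 8': [-3, 19, 6, 3, 8]
Program B final stack: [-3, 19, 6, 3, 8]
Same: no

Answer: no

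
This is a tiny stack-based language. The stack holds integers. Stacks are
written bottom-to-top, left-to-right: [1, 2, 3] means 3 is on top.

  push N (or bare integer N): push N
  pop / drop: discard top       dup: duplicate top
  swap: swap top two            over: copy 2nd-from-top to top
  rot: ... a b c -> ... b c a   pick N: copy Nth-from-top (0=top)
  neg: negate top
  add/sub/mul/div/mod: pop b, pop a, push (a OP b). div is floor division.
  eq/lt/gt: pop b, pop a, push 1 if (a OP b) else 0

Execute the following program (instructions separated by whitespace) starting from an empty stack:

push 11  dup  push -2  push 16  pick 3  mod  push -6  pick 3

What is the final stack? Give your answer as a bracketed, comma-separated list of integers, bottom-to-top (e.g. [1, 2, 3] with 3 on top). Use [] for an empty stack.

After 'push 11': [11]
After 'dup': [11, 11]
After 'push -2': [11, 11, -2]
After 'push 16': [11, 11, -2, 16]
After 'pick 3': [11, 11, -2, 16, 11]
After 'mod': [11, 11, -2, 5]
After 'push -6': [11, 11, -2, 5, -6]
After 'pick 3': [11, 11, -2, 5, -6, 11]

Answer: [11, 11, -2, 5, -6, 11]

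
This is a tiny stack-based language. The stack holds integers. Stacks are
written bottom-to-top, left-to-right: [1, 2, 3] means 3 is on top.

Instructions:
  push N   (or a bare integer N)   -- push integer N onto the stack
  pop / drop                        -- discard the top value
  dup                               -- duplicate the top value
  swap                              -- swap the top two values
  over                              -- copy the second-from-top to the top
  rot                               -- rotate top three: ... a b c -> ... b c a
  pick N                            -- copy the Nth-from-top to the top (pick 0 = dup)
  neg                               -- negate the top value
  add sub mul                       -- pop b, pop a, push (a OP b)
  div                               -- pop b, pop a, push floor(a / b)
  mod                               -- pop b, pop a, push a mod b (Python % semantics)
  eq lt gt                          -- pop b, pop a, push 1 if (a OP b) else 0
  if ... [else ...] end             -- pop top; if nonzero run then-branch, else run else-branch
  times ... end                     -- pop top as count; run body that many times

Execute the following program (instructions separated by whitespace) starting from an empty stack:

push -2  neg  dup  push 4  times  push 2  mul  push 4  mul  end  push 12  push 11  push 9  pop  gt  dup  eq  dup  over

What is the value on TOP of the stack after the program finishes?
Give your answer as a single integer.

Answer: 1

Derivation:
After 'push -2': [-2]
After 'neg': [2]
After 'dup': [2, 2]
After 'push 4': [2, 2, 4]
After 'times': [2, 2]
After 'push 2': [2, 2, 2]
After 'mul': [2, 4]
After 'push 4': [2, 4, 4]
After 'mul': [2, 16]
After 'push 2': [2, 16, 2]
  ...
After 'mul': [2, 8192]
After 'push 12': [2, 8192, 12]
After 'push 11': [2, 8192, 12, 11]
After 'push 9': [2, 8192, 12, 11, 9]
After 'pop': [2, 8192, 12, 11]
After 'gt': [2, 8192, 1]
After 'dup': [2, 8192, 1, 1]
After 'eq': [2, 8192, 1]
After 'dup': [2, 8192, 1, 1]
After 'over': [2, 8192, 1, 1, 1]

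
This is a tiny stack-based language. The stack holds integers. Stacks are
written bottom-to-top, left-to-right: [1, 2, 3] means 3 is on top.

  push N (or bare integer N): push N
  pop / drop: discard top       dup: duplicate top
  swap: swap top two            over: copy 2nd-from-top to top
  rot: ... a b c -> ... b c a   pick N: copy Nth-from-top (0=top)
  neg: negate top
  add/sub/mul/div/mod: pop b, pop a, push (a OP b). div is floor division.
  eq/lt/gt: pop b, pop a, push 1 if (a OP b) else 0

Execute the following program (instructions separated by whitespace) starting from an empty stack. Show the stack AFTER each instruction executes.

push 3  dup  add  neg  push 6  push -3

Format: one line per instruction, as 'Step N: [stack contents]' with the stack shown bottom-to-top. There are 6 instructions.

Step 1: [3]
Step 2: [3, 3]
Step 3: [6]
Step 4: [-6]
Step 5: [-6, 6]
Step 6: [-6, 6, -3]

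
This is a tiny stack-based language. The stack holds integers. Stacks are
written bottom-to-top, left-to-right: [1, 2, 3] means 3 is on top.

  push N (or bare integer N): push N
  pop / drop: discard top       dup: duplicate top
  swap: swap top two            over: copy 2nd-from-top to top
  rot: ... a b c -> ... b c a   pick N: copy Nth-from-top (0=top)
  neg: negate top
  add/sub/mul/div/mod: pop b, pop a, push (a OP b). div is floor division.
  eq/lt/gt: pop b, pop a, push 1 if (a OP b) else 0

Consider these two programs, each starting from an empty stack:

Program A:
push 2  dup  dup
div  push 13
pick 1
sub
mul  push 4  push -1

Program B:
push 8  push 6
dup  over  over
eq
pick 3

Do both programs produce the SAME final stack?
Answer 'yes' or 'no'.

Answer: no

Derivation:
Program A trace:
  After 'push 2': [2]
  After 'dup': [2, 2]
  After 'dup': [2, 2, 2]
  After 'div': [2, 1]
  After 'push 13': [2, 1, 13]
  After 'pick 1': [2, 1, 13, 1]
  After 'sub': [2, 1, 12]
  After 'mul': [2, 12]
  After 'push 4': [2, 12, 4]
  After 'push -1': [2, 12, 4, -1]
Program A final stack: [2, 12, 4, -1]

Program B trace:
  After 'push 8': [8]
  After 'push 6': [8, 6]
  After 'dup': [8, 6, 6]
  After 'over': [8, 6, 6, 6]
  After 'over': [8, 6, 6, 6, 6]
  After 'eq': [8, 6, 6, 1]
  After 'pick 3': [8, 6, 6, 1, 8]
Program B final stack: [8, 6, 6, 1, 8]
Same: no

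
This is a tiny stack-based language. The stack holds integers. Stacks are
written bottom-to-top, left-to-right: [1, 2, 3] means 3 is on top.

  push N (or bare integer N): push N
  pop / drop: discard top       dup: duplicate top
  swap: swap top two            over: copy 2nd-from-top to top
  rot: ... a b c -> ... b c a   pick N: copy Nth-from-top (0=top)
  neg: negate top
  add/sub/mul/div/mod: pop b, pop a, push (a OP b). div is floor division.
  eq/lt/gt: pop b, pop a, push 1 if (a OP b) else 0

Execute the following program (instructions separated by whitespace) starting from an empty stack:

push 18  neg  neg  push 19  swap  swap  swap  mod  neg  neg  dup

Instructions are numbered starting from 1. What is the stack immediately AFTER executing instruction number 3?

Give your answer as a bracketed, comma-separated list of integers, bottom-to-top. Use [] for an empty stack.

Step 1 ('push 18'): [18]
Step 2 ('neg'): [-18]
Step 3 ('neg'): [18]

Answer: [18]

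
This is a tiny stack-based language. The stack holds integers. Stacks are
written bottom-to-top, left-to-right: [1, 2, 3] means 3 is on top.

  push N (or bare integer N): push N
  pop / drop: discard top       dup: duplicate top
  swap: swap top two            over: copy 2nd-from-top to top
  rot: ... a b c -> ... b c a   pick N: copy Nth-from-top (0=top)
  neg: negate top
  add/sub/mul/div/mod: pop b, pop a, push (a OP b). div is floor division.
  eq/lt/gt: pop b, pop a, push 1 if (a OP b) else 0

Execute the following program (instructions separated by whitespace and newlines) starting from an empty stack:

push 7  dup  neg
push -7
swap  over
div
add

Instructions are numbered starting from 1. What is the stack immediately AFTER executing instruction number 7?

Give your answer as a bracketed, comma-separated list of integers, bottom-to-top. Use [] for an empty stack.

Answer: [7, -7, 1]

Derivation:
Step 1 ('push 7'): [7]
Step 2 ('dup'): [7, 7]
Step 3 ('neg'): [7, -7]
Step 4 ('push -7'): [7, -7, -7]
Step 5 ('swap'): [7, -7, -7]
Step 6 ('over'): [7, -7, -7, -7]
Step 7 ('div'): [7, -7, 1]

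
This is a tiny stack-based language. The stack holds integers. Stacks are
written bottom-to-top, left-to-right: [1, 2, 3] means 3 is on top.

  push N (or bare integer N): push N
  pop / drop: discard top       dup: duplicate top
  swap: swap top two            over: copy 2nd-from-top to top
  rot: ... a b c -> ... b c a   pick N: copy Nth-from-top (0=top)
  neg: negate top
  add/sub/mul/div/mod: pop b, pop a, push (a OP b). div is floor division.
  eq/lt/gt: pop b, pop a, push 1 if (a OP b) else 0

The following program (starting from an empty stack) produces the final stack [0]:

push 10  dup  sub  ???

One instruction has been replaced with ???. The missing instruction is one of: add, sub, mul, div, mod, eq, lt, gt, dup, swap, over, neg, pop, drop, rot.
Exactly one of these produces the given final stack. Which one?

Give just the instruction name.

Stack before ???: [0]
Stack after ???:  [0]
The instruction that transforms [0] -> [0] is: neg

Answer: neg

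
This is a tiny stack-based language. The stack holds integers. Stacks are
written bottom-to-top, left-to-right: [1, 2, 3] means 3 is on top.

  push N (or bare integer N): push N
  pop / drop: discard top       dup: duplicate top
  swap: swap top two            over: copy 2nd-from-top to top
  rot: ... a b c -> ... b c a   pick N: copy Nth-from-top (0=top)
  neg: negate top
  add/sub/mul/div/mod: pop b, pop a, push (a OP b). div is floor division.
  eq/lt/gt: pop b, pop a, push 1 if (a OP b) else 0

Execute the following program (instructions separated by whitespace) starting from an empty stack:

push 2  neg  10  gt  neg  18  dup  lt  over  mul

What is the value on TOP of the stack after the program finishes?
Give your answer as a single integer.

Answer: 0

Derivation:
After 'push 2': [2]
After 'neg': [-2]
After 'push 10': [-2, 10]
After 'gt': [0]
After 'neg': [0]
After 'push 18': [0, 18]
After 'dup': [0, 18, 18]
After 'lt': [0, 0]
After 'over': [0, 0, 0]
After 'mul': [0, 0]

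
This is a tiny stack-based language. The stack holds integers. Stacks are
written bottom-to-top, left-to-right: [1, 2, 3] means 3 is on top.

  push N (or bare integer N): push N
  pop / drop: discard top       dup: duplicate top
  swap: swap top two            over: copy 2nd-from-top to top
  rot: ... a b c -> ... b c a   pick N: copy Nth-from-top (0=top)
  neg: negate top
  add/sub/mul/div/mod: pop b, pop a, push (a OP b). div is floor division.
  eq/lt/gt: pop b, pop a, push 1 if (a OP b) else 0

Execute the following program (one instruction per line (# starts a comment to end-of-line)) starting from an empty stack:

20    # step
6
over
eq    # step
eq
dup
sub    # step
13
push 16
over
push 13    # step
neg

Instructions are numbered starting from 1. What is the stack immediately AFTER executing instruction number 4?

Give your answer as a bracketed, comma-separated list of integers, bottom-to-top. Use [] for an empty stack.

Step 1 ('20'): [20]
Step 2 ('6'): [20, 6]
Step 3 ('over'): [20, 6, 20]
Step 4 ('eq'): [20, 0]

Answer: [20, 0]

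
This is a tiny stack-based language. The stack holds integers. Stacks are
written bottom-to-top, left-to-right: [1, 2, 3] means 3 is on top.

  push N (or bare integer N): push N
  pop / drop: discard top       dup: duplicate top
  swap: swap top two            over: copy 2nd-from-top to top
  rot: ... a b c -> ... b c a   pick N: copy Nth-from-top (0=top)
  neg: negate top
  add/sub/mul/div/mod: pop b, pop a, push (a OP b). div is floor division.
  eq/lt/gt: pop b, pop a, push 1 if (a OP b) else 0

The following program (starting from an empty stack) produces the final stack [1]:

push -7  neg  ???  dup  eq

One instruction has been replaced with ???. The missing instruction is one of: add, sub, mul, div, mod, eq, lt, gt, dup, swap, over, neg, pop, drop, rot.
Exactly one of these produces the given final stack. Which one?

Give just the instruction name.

Stack before ???: [7]
Stack after ???:  [-7]
The instruction that transforms [7] -> [-7] is: neg

Answer: neg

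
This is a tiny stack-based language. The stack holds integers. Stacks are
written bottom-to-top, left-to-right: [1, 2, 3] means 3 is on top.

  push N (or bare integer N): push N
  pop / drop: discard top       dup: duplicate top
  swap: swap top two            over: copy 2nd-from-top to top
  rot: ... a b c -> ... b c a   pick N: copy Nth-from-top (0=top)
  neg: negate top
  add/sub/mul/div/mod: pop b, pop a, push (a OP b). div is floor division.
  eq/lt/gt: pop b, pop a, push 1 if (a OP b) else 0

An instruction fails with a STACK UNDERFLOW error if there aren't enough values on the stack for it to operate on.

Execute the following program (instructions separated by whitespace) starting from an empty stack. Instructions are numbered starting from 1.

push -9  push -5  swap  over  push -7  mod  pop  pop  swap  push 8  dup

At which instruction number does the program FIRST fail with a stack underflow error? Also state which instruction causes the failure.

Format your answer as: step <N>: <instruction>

Step 1 ('push -9'): stack = [-9], depth = 1
Step 2 ('push -5'): stack = [-9, -5], depth = 2
Step 3 ('swap'): stack = [-5, -9], depth = 2
Step 4 ('over'): stack = [-5, -9, -5], depth = 3
Step 5 ('push -7'): stack = [-5, -9, -5, -7], depth = 4
Step 6 ('mod'): stack = [-5, -9, -5], depth = 3
Step 7 ('pop'): stack = [-5, -9], depth = 2
Step 8 ('pop'): stack = [-5], depth = 1
Step 9 ('swap'): needs 2 value(s) but depth is 1 — STACK UNDERFLOW

Answer: step 9: swap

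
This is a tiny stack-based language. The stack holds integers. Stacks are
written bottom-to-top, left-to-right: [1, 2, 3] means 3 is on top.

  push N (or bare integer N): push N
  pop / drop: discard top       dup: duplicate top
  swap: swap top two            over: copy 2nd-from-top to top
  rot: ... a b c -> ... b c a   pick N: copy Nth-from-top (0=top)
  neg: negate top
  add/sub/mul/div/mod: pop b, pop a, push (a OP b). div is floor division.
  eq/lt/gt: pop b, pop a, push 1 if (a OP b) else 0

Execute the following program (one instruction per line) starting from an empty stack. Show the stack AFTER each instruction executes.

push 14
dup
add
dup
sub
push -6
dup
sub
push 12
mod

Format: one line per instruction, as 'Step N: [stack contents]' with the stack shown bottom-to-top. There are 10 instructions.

Step 1: [14]
Step 2: [14, 14]
Step 3: [28]
Step 4: [28, 28]
Step 5: [0]
Step 6: [0, -6]
Step 7: [0, -6, -6]
Step 8: [0, 0]
Step 9: [0, 0, 12]
Step 10: [0, 0]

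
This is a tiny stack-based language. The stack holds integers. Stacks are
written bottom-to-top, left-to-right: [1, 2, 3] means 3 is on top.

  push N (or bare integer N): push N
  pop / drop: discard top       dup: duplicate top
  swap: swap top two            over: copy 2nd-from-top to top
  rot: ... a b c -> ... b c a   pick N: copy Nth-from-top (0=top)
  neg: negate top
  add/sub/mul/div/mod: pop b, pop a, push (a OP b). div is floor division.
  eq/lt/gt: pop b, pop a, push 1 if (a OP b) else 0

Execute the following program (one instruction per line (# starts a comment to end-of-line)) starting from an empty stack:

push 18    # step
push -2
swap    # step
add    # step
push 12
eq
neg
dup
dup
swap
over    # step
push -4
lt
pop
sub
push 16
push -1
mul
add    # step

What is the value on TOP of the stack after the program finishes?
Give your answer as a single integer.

Answer: -16

Derivation:
After 'push 18': [18]
After 'push -2': [18, -2]
After 'swap': [-2, 18]
After 'add': [16]
After 'push 12': [16, 12]
After 'eq': [0]
After 'neg': [0]
After 'dup': [0, 0]
After 'dup': [0, 0, 0]
After 'swap': [0, 0, 0]
After 'over': [0, 0, 0, 0]
After 'push -4': [0, 0, 0, 0, -4]
After 'lt': [0, 0, 0, 0]
After 'pop': [0, 0, 0]
After 'sub': [0, 0]
After 'push 16': [0, 0, 16]
After 'push -1': [0, 0, 16, -1]
After 'mul': [0, 0, -16]
After 'add': [0, -16]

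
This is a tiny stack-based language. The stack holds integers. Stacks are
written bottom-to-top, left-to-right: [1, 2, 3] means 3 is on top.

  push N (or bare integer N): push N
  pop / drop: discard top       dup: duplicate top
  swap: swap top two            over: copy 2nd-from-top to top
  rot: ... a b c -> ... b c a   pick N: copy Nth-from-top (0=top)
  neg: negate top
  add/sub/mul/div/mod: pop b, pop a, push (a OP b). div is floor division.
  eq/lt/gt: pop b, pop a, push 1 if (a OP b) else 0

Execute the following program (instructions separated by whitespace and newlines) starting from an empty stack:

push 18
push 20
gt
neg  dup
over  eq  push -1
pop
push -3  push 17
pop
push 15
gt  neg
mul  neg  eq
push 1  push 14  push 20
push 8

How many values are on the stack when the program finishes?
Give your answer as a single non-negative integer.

After 'push 18': stack = [18] (depth 1)
After 'push 20': stack = [18, 20] (depth 2)
After 'gt': stack = [0] (depth 1)
After 'neg': stack = [0] (depth 1)
After 'dup': stack = [0, 0] (depth 2)
After 'over': stack = [0, 0, 0] (depth 3)
After 'eq': stack = [0, 1] (depth 2)
After 'push -1': stack = [0, 1, -1] (depth 3)
After 'pop': stack = [0, 1] (depth 2)
After 'push -3': stack = [0, 1, -3] (depth 3)
  ...
After 'push 15': stack = [0, 1, -3, 15] (depth 4)
After 'gt': stack = [0, 1, 0] (depth 3)
After 'neg': stack = [0, 1, 0] (depth 3)
After 'mul': stack = [0, 0] (depth 2)
After 'neg': stack = [0, 0] (depth 2)
After 'eq': stack = [1] (depth 1)
After 'push 1': stack = [1, 1] (depth 2)
After 'push 14': stack = [1, 1, 14] (depth 3)
After 'push 20': stack = [1, 1, 14, 20] (depth 4)
After 'push 8': stack = [1, 1, 14, 20, 8] (depth 5)

Answer: 5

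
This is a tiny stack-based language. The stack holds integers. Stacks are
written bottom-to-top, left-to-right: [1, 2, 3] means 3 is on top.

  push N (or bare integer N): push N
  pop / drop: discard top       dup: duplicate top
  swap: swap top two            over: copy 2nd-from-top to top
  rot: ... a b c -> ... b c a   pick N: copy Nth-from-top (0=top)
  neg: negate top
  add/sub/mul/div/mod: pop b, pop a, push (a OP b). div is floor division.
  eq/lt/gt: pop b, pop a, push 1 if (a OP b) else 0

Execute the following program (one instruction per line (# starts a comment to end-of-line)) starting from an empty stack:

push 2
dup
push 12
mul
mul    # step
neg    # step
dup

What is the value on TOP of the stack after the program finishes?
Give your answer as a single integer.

Answer: -48

Derivation:
After 'push 2': [2]
After 'dup': [2, 2]
After 'push 12': [2, 2, 12]
After 'mul': [2, 24]
After 'mul': [48]
After 'neg': [-48]
After 'dup': [-48, -48]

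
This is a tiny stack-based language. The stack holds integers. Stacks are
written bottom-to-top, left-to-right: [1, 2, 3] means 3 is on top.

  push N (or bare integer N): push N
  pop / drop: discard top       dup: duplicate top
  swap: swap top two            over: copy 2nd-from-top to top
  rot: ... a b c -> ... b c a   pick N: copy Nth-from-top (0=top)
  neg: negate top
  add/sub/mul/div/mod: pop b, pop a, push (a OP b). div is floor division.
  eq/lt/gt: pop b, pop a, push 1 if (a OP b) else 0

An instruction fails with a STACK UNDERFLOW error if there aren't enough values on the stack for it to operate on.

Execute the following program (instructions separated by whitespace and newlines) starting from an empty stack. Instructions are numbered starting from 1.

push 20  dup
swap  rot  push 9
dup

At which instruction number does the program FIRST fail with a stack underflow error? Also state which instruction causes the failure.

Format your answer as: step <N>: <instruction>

Answer: step 4: rot

Derivation:
Step 1 ('push 20'): stack = [20], depth = 1
Step 2 ('dup'): stack = [20, 20], depth = 2
Step 3 ('swap'): stack = [20, 20], depth = 2
Step 4 ('rot'): needs 3 value(s) but depth is 2 — STACK UNDERFLOW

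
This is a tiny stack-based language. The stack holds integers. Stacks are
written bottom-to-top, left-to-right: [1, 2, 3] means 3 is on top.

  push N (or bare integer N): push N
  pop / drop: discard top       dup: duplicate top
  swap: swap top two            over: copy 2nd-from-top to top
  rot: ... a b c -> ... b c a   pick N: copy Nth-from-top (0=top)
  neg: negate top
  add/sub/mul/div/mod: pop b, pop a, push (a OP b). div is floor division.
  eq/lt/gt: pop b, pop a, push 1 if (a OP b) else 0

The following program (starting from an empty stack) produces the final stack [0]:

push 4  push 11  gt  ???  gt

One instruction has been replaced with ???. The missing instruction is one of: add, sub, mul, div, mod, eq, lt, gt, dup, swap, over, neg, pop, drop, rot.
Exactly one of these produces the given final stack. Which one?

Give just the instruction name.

Answer: dup

Derivation:
Stack before ???: [0]
Stack after ???:  [0, 0]
The instruction that transforms [0] -> [0, 0] is: dup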